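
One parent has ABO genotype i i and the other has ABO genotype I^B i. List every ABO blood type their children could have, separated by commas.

O, B

Gametes from i i × I^B i give offspring ABO genotypes I^B i, i i, i.e. phenotypes O, B.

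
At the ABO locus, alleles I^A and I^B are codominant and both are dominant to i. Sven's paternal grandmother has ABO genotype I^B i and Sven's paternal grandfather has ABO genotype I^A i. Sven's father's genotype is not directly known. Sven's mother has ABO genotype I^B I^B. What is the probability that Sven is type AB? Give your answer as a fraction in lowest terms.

Sven's father's ABO genotype from I^B i × I^A i: 1/4 I^A I^B, 1/4 I^A i, 1/4 I^B i, 1/4 i i.
Crossing each possibility with the mother I^B I^B and summing P(type AB): 1/4·1/2 + 1/4·1/2 + 1/4·0 + 1/4·0 = 1/4.

1/4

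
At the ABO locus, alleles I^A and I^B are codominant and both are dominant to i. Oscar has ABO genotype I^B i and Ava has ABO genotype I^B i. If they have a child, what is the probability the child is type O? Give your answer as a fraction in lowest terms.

1/4

ABO cross I^B i × I^B i → offspring phenotypes: 1/4 O, 3/4 B.
So P(type O) = 1/4.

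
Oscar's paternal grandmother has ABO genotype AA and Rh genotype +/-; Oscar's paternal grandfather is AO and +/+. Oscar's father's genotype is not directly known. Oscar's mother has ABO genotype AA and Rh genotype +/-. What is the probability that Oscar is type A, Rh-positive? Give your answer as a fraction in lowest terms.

Oscar's father's ABO genotype from AA × AO: 1/2 AA, 1/2 AO.
Crossing each possibility with the mother AA and summing P(type A): 1/2·1 + 1/2·1 = 1.
Similarly for Rh via the father's Rh distribution: P(Rh+) = 7/8.
Independent loci: 1 × 7/8 = 7/8.

7/8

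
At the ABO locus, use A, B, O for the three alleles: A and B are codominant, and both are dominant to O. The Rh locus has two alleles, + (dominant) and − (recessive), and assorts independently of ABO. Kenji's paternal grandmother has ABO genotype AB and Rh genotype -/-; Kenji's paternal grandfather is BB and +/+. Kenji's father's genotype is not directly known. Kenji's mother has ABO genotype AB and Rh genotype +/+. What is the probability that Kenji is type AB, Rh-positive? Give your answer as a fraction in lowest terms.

1/2

Kenji's father's ABO genotype from AB × BB: 1/2 AB, 1/2 BB.
Crossing each possibility with the mother AB and summing P(type AB): 1/2·1/2 + 1/2·1/2 = 1/2.
Similarly for Rh via the father's Rh distribution: P(Rh+) = 1.
Independent loci: 1/2 × 1 = 1/2.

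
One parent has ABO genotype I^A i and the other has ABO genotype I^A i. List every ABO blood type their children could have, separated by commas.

O, A

Gametes from I^A i × I^A i give offspring ABO genotypes I^A I^A, I^A i, i i, i.e. phenotypes O, A.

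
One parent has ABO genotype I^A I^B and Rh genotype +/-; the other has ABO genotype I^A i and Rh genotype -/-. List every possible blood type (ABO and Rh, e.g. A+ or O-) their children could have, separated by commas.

Gametes from I^A I^B × I^A i give offspring ABO genotypes I^A I^A, I^A I^B, I^A i, I^B i, i.e. phenotypes A, B, AB.
Rh cross +/- × -/- → phenotypes Rh+, Rh-.
Combining independently: A+, A-, B+, B-, AB+, AB-.

A+, A-, B+, B-, AB+, AB-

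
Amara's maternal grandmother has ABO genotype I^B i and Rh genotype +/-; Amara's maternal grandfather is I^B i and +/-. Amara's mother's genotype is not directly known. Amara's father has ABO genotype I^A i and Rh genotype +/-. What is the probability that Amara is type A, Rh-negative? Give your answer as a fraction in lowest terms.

1/16

Amara's mother's ABO genotype from I^B i × I^B i: 1/4 I^B I^B, 1/2 I^B i, 1/4 i i.
Crossing each possibility with the father I^A i and summing P(type A): 1/4·0 + 1/2·1/4 + 1/4·1/2 = 1/4.
Similarly for Rh via the mother's Rh distribution: P(Rh-) = 1/4.
Independent loci: 1/4 × 1/4 = 1/16.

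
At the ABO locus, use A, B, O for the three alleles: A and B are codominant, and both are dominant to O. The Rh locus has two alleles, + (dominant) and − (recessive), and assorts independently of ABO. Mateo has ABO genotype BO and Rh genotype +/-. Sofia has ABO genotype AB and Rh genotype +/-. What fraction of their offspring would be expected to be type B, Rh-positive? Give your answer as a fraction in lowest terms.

3/8

ABO cross BO × AB → offspring phenotypes: 1/4 A, 1/2 B, 1/4 AB.
Rh cross +/- × +/- → 3/4 Rh+, 1/4 Rh-.
Independent loci: P(type B, Rh-positive) = 1/2 × 3/4 = 3/8.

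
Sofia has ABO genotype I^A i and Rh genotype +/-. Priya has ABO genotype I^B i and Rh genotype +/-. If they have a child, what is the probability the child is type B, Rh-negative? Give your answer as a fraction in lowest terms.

1/16

ABO cross I^A i × I^B i → offspring phenotypes: 1/4 O, 1/4 A, 1/4 B, 1/4 AB.
Rh cross +/- × +/- → 3/4 Rh+, 1/4 Rh-.
Independent loci: P(type B, Rh-negative) = 1/4 × 1/4 = 1/16.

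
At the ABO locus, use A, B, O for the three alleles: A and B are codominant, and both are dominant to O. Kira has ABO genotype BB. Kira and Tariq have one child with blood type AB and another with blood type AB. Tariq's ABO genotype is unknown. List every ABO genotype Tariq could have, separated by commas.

For each candidate genotype of Tariq, check whether crossing it with BB can produce every observed child phenotype.
  AA → possible child types {AB} ✓
  AB → possible child types {B, AB} ✓
  AO → possible child types {B, AB} ✓
  BB → possible child types {B} ✗
  BO → possible child types {B} ✗
  OO → possible child types {B} ✗

AA, AB, AO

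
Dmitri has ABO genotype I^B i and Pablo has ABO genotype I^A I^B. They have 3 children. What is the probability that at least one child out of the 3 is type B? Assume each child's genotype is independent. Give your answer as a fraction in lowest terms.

ABO cross I^B i × I^A I^B → 1/4 A, 1/2 B, 1/4 AB.
So P(type B) = 1/2 per child.
P(none) = (1/2)^3 = 1/8; P(at least one) = 1 − 1/8 = 7/8.

7/8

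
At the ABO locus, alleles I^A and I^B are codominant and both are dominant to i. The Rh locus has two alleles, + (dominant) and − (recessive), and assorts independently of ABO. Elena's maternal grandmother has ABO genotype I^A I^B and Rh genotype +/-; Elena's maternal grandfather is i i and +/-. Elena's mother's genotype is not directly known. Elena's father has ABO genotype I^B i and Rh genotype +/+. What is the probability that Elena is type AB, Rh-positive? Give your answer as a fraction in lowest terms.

Elena's mother's ABO genotype from I^A I^B × i i: 1/2 I^A i, 1/2 I^B i.
Crossing each possibility with the father I^B i and summing P(type AB): 1/2·1/4 + 1/2·0 = 1/8.
Similarly for Rh via the mother's Rh distribution: P(Rh+) = 1.
Independent loci: 1/8 × 1 = 1/8.

1/8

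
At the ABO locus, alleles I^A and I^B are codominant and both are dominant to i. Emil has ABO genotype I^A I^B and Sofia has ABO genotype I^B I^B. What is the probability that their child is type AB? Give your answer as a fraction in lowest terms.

1/2

ABO cross I^A I^B × I^B I^B → offspring phenotypes: 1/2 B, 1/2 AB.
So P(type AB) = 1/2.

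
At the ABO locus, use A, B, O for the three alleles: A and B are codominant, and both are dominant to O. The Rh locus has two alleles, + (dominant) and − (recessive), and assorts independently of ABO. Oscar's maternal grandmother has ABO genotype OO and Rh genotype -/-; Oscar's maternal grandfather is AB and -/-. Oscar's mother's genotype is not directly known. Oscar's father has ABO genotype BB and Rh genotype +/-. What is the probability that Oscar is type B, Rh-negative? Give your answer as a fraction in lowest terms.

3/8

Oscar's mother's ABO genotype from OO × AB: 1/2 AO, 1/2 BO.
Crossing each possibility with the father BB and summing P(type B): 1/2·1/2 + 1/2·1 = 3/4.
Similarly for Rh via the mother's Rh distribution: P(Rh-) = 1/2.
Independent loci: 3/4 × 1/2 = 3/8.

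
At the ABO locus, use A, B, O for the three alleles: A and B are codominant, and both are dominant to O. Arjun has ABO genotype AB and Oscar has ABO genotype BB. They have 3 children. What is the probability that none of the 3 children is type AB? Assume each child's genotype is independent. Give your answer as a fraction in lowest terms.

ABO cross AB × BB → 1/2 B, 1/2 AB.
So P(type AB) = 1/2 per child.
P(not type AB) = 1/2 for one child; (1/2)^3 = 1/8.

1/8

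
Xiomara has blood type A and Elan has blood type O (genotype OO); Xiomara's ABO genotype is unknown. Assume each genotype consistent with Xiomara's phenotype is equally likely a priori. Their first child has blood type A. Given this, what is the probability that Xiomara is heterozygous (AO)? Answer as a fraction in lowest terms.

1/3

Possible genotypes: Xiomara ∈ {AA, AO}; Elan ∈ {OO}.
Weight each parental genotype pair by prior × P(type-A child):
  AA × OO: posterior weight 2/3.
  AO × OO: posterior weight 1/3.
Sum the posterior weight over pairs where Xiomara is AO: 1/3.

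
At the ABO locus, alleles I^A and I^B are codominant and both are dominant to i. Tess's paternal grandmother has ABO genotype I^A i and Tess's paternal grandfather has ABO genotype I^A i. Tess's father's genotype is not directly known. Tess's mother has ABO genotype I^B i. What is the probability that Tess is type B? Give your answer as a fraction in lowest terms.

1/4

Tess's father's ABO genotype from I^A i × I^A i: 1/4 I^A I^A, 1/2 I^A i, 1/4 i i.
Crossing each possibility with the mother I^B i and summing P(type B): 1/4·0 + 1/2·1/4 + 1/4·1/2 = 1/4.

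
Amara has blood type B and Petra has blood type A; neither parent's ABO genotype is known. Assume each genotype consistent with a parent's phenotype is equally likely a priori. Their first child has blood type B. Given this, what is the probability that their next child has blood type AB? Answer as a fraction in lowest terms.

Possible genotypes: Amara ∈ {I^B I^B, I^B i}; Petra ∈ {I^A I^A, I^A i}.
Weight each parental genotype pair by prior × P(type-B child):
  I^B I^B × I^A i: posterior weight 2/3; P(next child type AB) = 1/2.
  I^B i × I^A i: posterior weight 1/3; P(next child type AB) = 1/4.
Weighted sum = 5/12.

5/12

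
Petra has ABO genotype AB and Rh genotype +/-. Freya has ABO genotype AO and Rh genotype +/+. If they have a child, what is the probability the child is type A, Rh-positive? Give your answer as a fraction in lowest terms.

ABO cross AB × AO → offspring phenotypes: 1/2 A, 1/4 B, 1/4 AB.
Rh cross +/- × +/+ → 1 Rh+.
Independent loci: P(type A, Rh-positive) = 1/2 × 1 = 1/2.

1/2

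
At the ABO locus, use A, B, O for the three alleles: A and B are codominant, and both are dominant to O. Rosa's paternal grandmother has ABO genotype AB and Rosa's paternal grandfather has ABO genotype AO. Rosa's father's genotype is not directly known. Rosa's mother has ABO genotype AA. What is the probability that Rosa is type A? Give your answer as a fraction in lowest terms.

Rosa's father's ABO genotype from AB × AO: 1/4 AA, 1/4 AB, 1/4 AO, 1/4 BO.
Crossing each possibility with the mother AA and summing P(type A): 1/4·1 + 1/4·1/2 + 1/4·1 + 1/4·1/2 = 3/4.

3/4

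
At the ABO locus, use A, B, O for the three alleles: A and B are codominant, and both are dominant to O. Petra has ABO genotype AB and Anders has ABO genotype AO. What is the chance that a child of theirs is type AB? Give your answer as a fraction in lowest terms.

ABO cross AB × AO → offspring phenotypes: 1/2 A, 1/4 B, 1/4 AB.
So P(type AB) = 1/4.

1/4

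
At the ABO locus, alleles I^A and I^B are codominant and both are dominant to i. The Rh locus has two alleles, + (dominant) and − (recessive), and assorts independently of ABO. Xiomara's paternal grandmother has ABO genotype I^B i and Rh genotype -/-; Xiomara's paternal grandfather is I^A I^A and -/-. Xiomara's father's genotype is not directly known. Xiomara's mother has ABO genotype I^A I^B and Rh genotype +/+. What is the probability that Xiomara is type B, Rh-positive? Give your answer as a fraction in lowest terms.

Xiomara's father's ABO genotype from I^B i × I^A I^A: 1/2 I^A I^B, 1/2 I^A i.
Crossing each possibility with the mother I^A I^B and summing P(type B): 1/2·1/4 + 1/2·1/4 = 1/4.
Similarly for Rh via the father's Rh distribution: P(Rh+) = 1.
Independent loci: 1/4 × 1 = 1/4.

1/4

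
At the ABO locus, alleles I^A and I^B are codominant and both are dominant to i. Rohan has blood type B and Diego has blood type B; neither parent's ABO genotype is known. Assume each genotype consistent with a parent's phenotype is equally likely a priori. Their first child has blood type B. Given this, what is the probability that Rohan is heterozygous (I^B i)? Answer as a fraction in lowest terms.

Possible genotypes: Rohan ∈ {I^B I^B, I^B i}; Diego ∈ {I^B I^B, I^B i}.
Weight each parental genotype pair by prior × P(type-B child):
  I^B I^B × I^B I^B: posterior weight 4/15.
  I^B I^B × I^B i: posterior weight 4/15.
  I^B i × I^B I^B: posterior weight 4/15.
  I^B i × I^B i: posterior weight 1/5.
Sum the posterior weight over pairs where Rohan is I^B i: 7/15.

7/15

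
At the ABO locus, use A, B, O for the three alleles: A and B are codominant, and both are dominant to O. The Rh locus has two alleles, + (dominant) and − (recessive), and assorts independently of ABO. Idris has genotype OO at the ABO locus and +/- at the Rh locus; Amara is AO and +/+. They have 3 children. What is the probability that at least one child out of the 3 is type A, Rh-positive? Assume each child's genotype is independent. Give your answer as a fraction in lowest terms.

ABO cross OO × AO → 1/2 O, 1/2 A.
Rh cross +/- × +/+ → 1 Rh+; so P(type A, Rh-positive) = 1/2 × 1 = 1/2 per child.
P(none) = (1/2)^3 = 1/8; P(at least one) = 1 − 1/8 = 7/8.

7/8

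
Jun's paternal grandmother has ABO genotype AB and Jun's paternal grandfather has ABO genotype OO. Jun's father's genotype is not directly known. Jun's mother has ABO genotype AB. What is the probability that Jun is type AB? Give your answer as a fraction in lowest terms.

Jun's father's ABO genotype from AB × OO: 1/2 AO, 1/2 BO.
Crossing each possibility with the mother AB and summing P(type AB): 1/2·1/4 + 1/2·1/4 = 1/4.

1/4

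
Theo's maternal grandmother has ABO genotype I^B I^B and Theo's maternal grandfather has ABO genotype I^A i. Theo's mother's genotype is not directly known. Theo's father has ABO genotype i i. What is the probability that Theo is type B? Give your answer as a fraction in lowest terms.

Theo's mother's ABO genotype from I^B I^B × I^A i: 1/2 I^A I^B, 1/2 I^B i.
Crossing each possibility with the father i i and summing P(type B): 1/2·1/2 + 1/2·1/2 = 1/2.

1/2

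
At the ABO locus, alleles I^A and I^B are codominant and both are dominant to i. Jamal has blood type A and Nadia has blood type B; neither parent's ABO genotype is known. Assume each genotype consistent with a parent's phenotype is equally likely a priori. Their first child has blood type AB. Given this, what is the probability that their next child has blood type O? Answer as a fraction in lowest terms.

1/36

Possible genotypes: Jamal ∈ {I^A I^A, I^A i}; Nadia ∈ {I^B I^B, I^B i}.
Weight each parental genotype pair by prior × P(type-AB child):
  I^A I^A × I^B I^B: posterior weight 4/9; P(next child type O) = 0.
  I^A I^A × I^B i: posterior weight 2/9; P(next child type O) = 0.
  I^A i × I^B I^B: posterior weight 2/9; P(next child type O) = 0.
  I^A i × I^B i: posterior weight 1/9; P(next child type O) = 1/4.
Weighted sum = 1/36.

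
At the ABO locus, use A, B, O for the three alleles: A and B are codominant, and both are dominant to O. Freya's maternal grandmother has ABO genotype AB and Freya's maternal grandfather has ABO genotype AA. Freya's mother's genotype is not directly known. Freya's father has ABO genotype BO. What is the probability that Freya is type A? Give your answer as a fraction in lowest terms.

3/8

Freya's mother's ABO genotype from AB × AA: 1/2 AA, 1/2 AB.
Crossing each possibility with the father BO and summing P(type A): 1/2·1/2 + 1/2·1/4 = 3/8.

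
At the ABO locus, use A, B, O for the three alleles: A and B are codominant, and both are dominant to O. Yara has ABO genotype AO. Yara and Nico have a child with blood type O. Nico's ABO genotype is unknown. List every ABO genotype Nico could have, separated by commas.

AO, BO, OO

For each candidate genotype of Nico, check whether crossing it with AO can produce every observed child phenotype.
  AA → possible child types {A} ✗
  AB → possible child types {A, B, AB} ✗
  AO → possible child types {O, A} ✓
  BB → possible child types {B, AB} ✗
  BO → possible child types {O, A, B, AB} ✓
  OO → possible child types {O, A} ✓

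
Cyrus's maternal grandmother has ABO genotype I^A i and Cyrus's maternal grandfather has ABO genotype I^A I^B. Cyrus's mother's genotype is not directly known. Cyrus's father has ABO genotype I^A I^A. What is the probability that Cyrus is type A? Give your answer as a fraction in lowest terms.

Cyrus's mother's ABO genotype from I^A i × I^A I^B: 1/4 I^A I^A, 1/4 I^A I^B, 1/4 I^A i, 1/4 I^B i.
Crossing each possibility with the father I^A I^A and summing P(type A): 1/4·1 + 1/4·1/2 + 1/4·1 + 1/4·1/2 = 3/4.

3/4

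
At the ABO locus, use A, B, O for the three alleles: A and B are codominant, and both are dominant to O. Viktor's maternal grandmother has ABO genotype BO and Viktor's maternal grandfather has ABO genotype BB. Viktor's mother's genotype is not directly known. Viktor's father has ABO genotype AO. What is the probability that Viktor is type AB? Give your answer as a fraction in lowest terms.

Viktor's mother's ABO genotype from BO × BB: 1/2 BB, 1/2 BO.
Crossing each possibility with the father AO and summing P(type AB): 1/2·1/2 + 1/2·1/4 = 3/8.

3/8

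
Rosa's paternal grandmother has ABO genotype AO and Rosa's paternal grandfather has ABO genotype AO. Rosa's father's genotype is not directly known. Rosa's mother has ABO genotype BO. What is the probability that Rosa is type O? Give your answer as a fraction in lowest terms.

Rosa's father's ABO genotype from AO × AO: 1/4 AA, 1/2 AO, 1/4 OO.
Crossing each possibility with the mother BO and summing P(type O): 1/4·0 + 1/2·1/4 + 1/4·1/2 = 1/4.

1/4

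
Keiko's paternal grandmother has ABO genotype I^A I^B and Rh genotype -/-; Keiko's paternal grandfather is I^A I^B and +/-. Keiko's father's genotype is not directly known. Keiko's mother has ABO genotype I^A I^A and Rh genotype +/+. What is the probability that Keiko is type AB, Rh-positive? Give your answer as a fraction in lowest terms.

Keiko's father's ABO genotype from I^A I^B × I^A I^B: 1/4 I^A I^A, 1/2 I^A I^B, 1/4 I^B I^B.
Crossing each possibility with the mother I^A I^A and summing P(type AB): 1/4·0 + 1/2·1/2 + 1/4·1 = 1/2.
Similarly for Rh via the father's Rh distribution: P(Rh+) = 1.
Independent loci: 1/2 × 1 = 1/2.

1/2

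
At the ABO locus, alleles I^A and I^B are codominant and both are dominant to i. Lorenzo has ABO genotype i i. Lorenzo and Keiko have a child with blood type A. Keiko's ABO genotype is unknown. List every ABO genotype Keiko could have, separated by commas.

I^A I^A, I^A I^B, I^A i

For each candidate genotype of Keiko, check whether crossing it with i i can produce every observed child phenotype.
  I^A I^A → possible child types {A} ✓
  I^A I^B → possible child types {A, B} ✓
  I^A i → possible child types {O, A} ✓
  I^B I^B → possible child types {B} ✗
  I^B i → possible child types {O, B} ✗
  i i → possible child types {O} ✗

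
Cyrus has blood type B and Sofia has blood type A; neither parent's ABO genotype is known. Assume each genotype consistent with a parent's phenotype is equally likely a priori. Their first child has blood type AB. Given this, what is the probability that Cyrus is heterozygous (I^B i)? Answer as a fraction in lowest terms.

1/3

Possible genotypes: Cyrus ∈ {I^B I^B, I^B i}; Sofia ∈ {I^A I^A, I^A i}.
Weight each parental genotype pair by prior × P(type-AB child):
  I^B I^B × I^A I^A: posterior weight 4/9.
  I^B I^B × I^A i: posterior weight 2/9.
  I^B i × I^A I^A: posterior weight 2/9.
  I^B i × I^A i: posterior weight 1/9.
Sum the posterior weight over pairs where Cyrus is I^B i: 1/3.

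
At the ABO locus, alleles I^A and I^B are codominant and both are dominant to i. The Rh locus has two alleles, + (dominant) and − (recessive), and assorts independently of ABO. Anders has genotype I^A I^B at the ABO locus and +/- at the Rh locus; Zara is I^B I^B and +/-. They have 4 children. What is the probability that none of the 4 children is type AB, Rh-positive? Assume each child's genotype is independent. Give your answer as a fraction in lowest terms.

ABO cross I^A I^B × I^B I^B → 1/2 B, 1/2 AB.
Rh cross +/- × +/- → 3/4 Rh+, 1/4 Rh-; so P(type AB, Rh-positive) = 1/2 × 3/4 = 3/8 per child.
P(not type AB, Rh-positive) = 5/8 for one child; (5/8)^4 = 625/4096.

625/4096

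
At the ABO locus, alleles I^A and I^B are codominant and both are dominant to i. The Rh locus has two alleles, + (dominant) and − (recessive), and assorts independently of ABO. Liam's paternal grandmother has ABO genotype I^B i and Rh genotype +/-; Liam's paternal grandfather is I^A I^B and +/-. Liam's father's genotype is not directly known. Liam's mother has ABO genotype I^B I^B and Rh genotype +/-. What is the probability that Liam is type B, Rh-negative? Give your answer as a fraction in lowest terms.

Liam's father's ABO genotype from I^B i × I^A I^B: 1/4 I^A I^B, 1/4 I^A i, 1/4 I^B I^B, 1/4 I^B i.
Crossing each possibility with the mother I^B I^B and summing P(type B): 1/4·1/2 + 1/4·1/2 + 1/4·1 + 1/4·1 = 3/4.
Similarly for Rh via the father's Rh distribution: P(Rh-) = 1/4.
Independent loci: 3/4 × 1/4 = 3/16.

3/16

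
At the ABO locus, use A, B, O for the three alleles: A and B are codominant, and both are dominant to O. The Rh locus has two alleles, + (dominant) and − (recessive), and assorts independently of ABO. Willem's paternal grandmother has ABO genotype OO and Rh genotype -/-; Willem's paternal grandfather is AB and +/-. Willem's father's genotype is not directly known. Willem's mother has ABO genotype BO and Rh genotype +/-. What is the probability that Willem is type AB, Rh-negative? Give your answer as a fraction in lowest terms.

Willem's father's ABO genotype from OO × AB: 1/2 AO, 1/2 BO.
Crossing each possibility with the mother BO and summing P(type AB): 1/2·1/4 + 1/2·0 = 1/8.
Similarly for Rh via the father's Rh distribution: P(Rh-) = 3/8.
Independent loci: 1/8 × 3/8 = 3/64.

3/64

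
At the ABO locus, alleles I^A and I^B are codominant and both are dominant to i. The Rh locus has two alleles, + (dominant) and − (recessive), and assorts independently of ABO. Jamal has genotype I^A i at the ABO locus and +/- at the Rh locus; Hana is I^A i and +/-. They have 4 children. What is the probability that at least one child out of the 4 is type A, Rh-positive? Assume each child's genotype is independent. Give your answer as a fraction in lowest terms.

ABO cross I^A i × I^A i → 1/4 O, 3/4 A.
Rh cross +/- × +/- → 3/4 Rh+, 1/4 Rh-; so P(type A, Rh-positive) = 3/4 × 3/4 = 9/16 per child.
P(none) = (7/16)^4 = 2401/65536; P(at least one) = 1 − 2401/65536 = 63135/65536.

63135/65536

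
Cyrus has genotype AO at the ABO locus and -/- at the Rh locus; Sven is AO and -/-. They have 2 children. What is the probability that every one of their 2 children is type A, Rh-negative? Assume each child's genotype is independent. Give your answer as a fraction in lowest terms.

9/16

ABO cross AO × AO → 1/4 O, 3/4 A.
Rh cross -/- × -/- → 1 Rh-; so P(type A, Rh-negative) = 3/4 × 1 = 3/4 per child.
All 2 independent: (3/4)^2 = 9/16.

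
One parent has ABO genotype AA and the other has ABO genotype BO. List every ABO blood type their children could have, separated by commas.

Gametes from AA × BO give offspring ABO genotypes AB, AO, i.e. phenotypes A, AB.

A, AB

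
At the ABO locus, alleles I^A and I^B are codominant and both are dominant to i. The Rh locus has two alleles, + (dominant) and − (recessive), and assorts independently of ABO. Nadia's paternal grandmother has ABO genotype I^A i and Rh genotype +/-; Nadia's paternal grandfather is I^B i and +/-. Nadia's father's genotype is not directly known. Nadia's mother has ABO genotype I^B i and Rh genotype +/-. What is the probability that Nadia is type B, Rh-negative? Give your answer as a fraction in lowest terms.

Nadia's father's ABO genotype from I^A i × I^B i: 1/4 I^A I^B, 1/4 I^A i, 1/4 I^B i, 1/4 i i.
Crossing each possibility with the mother I^B i and summing P(type B): 1/4·1/2 + 1/4·1/4 + 1/4·3/4 + 1/4·1/2 = 1/2.
Similarly for Rh via the father's Rh distribution: P(Rh-) = 1/4.
Independent loci: 1/2 × 1/4 = 1/8.

1/8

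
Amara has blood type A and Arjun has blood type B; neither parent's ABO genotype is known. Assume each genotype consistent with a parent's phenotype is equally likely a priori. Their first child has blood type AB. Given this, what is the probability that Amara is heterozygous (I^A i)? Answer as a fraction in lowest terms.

1/3

Possible genotypes: Amara ∈ {I^A I^A, I^A i}; Arjun ∈ {I^B I^B, I^B i}.
Weight each parental genotype pair by prior × P(type-AB child):
  I^A I^A × I^B I^B: posterior weight 4/9.
  I^A I^A × I^B i: posterior weight 2/9.
  I^A i × I^B I^B: posterior weight 2/9.
  I^A i × I^B i: posterior weight 1/9.
Sum the posterior weight over pairs where Amara is I^A i: 1/3.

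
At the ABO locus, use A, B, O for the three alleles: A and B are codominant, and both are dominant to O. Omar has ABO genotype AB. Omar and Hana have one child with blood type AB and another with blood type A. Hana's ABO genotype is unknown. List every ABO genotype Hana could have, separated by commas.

AA, AB, AO, BO

For each candidate genotype of Hana, check whether crossing it with AB can produce every observed child phenotype.
  AA → possible child types {A, AB} ✓
  AB → possible child types {A, B, AB} ✓
  AO → possible child types {A, B, AB} ✓
  BB → possible child types {B, AB} ✗
  BO → possible child types {A, B, AB} ✓
  OO → possible child types {A, B} ✗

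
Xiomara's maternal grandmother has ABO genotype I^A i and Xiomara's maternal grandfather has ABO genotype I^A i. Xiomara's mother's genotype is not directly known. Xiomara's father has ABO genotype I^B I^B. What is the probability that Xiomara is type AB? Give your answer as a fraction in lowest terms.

1/2

Xiomara's mother's ABO genotype from I^A i × I^A i: 1/4 I^A I^A, 1/2 I^A i, 1/4 i i.
Crossing each possibility with the father I^B I^B and summing P(type AB): 1/4·1 + 1/2·1/2 + 1/4·0 = 1/2.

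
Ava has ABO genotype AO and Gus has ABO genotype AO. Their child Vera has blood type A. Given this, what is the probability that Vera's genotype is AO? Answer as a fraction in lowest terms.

Cross AO × AO → 1/4 AA, 1/2 AO, 1/4 OO.
Type-A genotypes among offspring: AA (1/4), AO (1/2); total 3/4.
P(AO | type A) = (1/2) / (3/4) = 2/3.

2/3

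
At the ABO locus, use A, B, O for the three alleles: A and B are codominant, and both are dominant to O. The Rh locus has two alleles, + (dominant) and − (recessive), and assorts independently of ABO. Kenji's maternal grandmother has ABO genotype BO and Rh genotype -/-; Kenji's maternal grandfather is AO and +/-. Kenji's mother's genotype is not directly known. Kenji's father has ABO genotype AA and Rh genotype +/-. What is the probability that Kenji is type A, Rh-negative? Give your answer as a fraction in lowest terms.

Kenji's mother's ABO genotype from BO × AO: 1/4 AB, 1/4 AO, 1/4 BO, 1/4 OO.
Crossing each possibility with the father AA and summing P(type A): 1/4·1/2 + 1/4·1 + 1/4·1/2 + 1/4·1 = 3/4.
Similarly for Rh via the mother's Rh distribution: P(Rh-) = 3/8.
Independent loci: 3/4 × 3/8 = 9/32.

9/32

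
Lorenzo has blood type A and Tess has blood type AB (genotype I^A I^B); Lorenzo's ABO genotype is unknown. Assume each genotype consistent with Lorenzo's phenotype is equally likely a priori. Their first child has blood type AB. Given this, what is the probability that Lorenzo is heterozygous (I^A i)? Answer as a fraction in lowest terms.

1/3

Possible genotypes: Lorenzo ∈ {I^A I^A, I^A i}; Tess ∈ {I^A I^B}.
Weight each parental genotype pair by prior × P(type-AB child):
  I^A I^A × I^A I^B: posterior weight 2/3.
  I^A i × I^A I^B: posterior weight 1/3.
Sum the posterior weight over pairs where Lorenzo is I^A i: 1/3.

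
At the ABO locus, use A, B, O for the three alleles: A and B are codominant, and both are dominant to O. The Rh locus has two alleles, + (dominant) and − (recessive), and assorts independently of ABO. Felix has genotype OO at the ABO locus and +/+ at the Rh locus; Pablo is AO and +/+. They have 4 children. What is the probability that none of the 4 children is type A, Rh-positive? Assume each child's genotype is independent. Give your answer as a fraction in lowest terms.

1/16

ABO cross OO × AO → 1/2 O, 1/2 A.
Rh cross +/+ × +/+ → 1 Rh+; so P(type A, Rh-positive) = 1/2 × 1 = 1/2 per child.
P(not type A, Rh-positive) = 1/2 for one child; (1/2)^4 = 1/16.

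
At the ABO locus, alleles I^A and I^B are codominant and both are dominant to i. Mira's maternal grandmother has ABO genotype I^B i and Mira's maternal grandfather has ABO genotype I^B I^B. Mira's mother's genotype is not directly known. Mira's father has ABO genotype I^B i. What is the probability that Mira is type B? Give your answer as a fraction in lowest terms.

Mira's mother's ABO genotype from I^B i × I^B I^B: 1/2 I^B I^B, 1/2 I^B i.
Crossing each possibility with the father I^B i and summing P(type B): 1/2·1 + 1/2·3/4 = 7/8.

7/8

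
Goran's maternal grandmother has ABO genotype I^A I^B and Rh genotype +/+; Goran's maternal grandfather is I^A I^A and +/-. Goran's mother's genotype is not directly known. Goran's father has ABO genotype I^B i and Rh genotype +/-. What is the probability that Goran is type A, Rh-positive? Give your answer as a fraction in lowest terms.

21/64

Goran's mother's ABO genotype from I^A I^B × I^A I^A: 1/2 I^A I^A, 1/2 I^A I^B.
Crossing each possibility with the father I^B i and summing P(type A): 1/2·1/2 + 1/2·1/4 = 3/8.
Similarly for Rh via the mother's Rh distribution: P(Rh+) = 7/8.
Independent loci: 3/8 × 7/8 = 21/64.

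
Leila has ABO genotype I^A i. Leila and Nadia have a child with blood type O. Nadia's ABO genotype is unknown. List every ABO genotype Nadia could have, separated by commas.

I^A i, I^B i, i i

For each candidate genotype of Nadia, check whether crossing it with I^A i can produce every observed child phenotype.
  I^A I^A → possible child types {A} ✗
  I^A I^B → possible child types {A, B, AB} ✗
  I^A i → possible child types {O, A} ✓
  I^B I^B → possible child types {B, AB} ✗
  I^B i → possible child types {O, A, B, AB} ✓
  i i → possible child types {O, A} ✓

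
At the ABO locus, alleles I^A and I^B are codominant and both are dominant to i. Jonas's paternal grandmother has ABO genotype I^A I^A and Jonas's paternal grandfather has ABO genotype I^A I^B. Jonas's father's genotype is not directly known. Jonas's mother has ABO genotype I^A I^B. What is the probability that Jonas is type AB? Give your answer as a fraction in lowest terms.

Jonas's father's ABO genotype from I^A I^A × I^A I^B: 1/2 I^A I^A, 1/2 I^A I^B.
Crossing each possibility with the mother I^A I^B and summing P(type AB): 1/2·1/2 + 1/2·1/2 = 1/2.

1/2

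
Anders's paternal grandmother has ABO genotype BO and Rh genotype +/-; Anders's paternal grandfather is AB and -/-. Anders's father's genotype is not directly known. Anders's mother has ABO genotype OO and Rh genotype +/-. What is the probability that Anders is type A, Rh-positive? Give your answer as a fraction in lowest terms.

Anders's father's ABO genotype from BO × AB: 1/4 AB, 1/4 AO, 1/4 BB, 1/4 BO.
Crossing each possibility with the mother OO and summing P(type A): 1/4·1/2 + 1/4·1/2 + 1/4·0 + 1/4·0 = 1/4.
Similarly for Rh via the father's Rh distribution: P(Rh+) = 5/8.
Independent loci: 1/4 × 5/8 = 5/32.

5/32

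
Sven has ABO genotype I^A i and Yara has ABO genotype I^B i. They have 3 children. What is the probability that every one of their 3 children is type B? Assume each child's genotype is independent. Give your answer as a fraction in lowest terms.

1/64

ABO cross I^A i × I^B i → 1/4 O, 1/4 A, 1/4 B, 1/4 AB.
So P(type B) = 1/4 per child.
All 3 independent: (1/4)^3 = 1/64.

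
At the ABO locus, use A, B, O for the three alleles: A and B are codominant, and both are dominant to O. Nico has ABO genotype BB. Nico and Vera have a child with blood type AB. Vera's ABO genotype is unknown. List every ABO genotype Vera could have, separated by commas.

For each candidate genotype of Vera, check whether crossing it with BB can produce every observed child phenotype.
  AA → possible child types {AB} ✓
  AB → possible child types {B, AB} ✓
  AO → possible child types {B, AB} ✓
  BB → possible child types {B} ✗
  BO → possible child types {B} ✗
  OO → possible child types {B} ✗

AA, AB, AO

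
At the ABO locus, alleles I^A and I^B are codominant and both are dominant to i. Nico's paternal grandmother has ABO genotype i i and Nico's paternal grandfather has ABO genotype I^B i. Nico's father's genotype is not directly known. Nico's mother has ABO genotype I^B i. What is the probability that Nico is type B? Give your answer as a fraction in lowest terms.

Nico's father's ABO genotype from i i × I^B i: 1/2 I^B i, 1/2 i i.
Crossing each possibility with the mother I^B i and summing P(type B): 1/2·3/4 + 1/2·1/2 = 5/8.

5/8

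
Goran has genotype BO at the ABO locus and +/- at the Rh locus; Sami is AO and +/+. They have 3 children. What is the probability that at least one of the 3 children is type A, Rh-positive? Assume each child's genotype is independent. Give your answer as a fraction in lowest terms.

37/64

ABO cross BO × AO → 1/4 O, 1/4 A, 1/4 B, 1/4 AB.
Rh cross +/- × +/+ → 1 Rh+; so P(type A, Rh-positive) = 1/4 × 1 = 1/4 per child.
P(none) = (3/4)^3 = 27/64; P(at least one) = 1 − 27/64 = 37/64.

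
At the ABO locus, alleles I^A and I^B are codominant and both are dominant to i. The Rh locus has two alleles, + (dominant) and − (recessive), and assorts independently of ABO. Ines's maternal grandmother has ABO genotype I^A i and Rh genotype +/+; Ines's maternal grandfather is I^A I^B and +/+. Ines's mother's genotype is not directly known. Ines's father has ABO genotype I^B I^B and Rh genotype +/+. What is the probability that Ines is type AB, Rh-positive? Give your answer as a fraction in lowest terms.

1/2

Ines's mother's ABO genotype from I^A i × I^A I^B: 1/4 I^A I^A, 1/4 I^A I^B, 1/4 I^A i, 1/4 I^B i.
Crossing each possibility with the father I^B I^B and summing P(type AB): 1/4·1 + 1/4·1/2 + 1/4·1/2 + 1/4·0 = 1/2.
Similarly for Rh via the mother's Rh distribution: P(Rh+) = 1.
Independent loci: 1/2 × 1 = 1/2.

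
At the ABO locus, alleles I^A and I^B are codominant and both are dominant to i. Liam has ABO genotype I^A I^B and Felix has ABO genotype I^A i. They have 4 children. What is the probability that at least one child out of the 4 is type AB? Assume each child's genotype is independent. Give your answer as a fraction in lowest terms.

ABO cross I^A I^B × I^A i → 1/2 A, 1/4 B, 1/4 AB.
So P(type AB) = 1/4 per child.
P(none) = (3/4)^4 = 81/256; P(at least one) = 1 − 81/256 = 175/256.

175/256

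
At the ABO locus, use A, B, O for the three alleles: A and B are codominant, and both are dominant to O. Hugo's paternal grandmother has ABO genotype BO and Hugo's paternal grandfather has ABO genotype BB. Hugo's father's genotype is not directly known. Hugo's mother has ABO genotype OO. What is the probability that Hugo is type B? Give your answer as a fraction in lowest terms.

Hugo's father's ABO genotype from BO × BB: 1/2 BB, 1/2 BO.
Crossing each possibility with the mother OO and summing P(type B): 1/2·1 + 1/2·1/2 = 3/4.

3/4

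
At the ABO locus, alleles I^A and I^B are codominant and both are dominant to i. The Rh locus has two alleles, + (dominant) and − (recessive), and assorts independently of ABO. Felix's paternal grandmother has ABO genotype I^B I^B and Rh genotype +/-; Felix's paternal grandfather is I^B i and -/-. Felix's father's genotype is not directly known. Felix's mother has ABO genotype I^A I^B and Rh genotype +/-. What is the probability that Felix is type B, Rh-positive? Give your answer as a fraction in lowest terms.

Felix's father's ABO genotype from I^B I^B × I^B i: 1/2 I^B I^B, 1/2 I^B i.
Crossing each possibility with the mother I^A I^B and summing P(type B): 1/2·1/2 + 1/2·1/2 = 1/2.
Similarly for Rh via the father's Rh distribution: P(Rh+) = 5/8.
Independent loci: 1/2 × 5/8 = 5/16.

5/16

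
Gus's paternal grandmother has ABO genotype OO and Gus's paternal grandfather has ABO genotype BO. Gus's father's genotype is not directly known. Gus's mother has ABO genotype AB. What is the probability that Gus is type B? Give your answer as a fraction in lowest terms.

1/2

Gus's father's ABO genotype from OO × BO: 1/2 BO, 1/2 OO.
Crossing each possibility with the mother AB and summing P(type B): 1/2·1/2 + 1/2·1/2 = 1/2.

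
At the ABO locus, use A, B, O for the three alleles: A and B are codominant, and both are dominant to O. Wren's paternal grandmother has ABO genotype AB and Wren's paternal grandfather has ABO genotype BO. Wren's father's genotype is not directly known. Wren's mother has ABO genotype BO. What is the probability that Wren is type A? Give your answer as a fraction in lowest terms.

Wren's father's ABO genotype from AB × BO: 1/4 AB, 1/4 AO, 1/4 BB, 1/4 BO.
Crossing each possibility with the mother BO and summing P(type A): 1/4·1/4 + 1/4·1/4 + 1/4·0 + 1/4·0 = 1/8.

1/8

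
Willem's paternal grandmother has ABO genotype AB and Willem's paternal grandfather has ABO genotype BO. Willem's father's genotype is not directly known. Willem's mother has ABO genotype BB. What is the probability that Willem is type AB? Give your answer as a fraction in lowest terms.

1/4

Willem's father's ABO genotype from AB × BO: 1/4 AB, 1/4 AO, 1/4 BB, 1/4 BO.
Crossing each possibility with the mother BB and summing P(type AB): 1/4·1/2 + 1/4·1/2 + 1/4·0 + 1/4·0 = 1/4.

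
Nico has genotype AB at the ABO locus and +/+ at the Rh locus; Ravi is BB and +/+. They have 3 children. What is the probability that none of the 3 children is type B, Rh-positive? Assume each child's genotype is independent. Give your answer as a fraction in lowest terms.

ABO cross AB × BB → 1/2 B, 1/2 AB.
Rh cross +/+ × +/+ → 1 Rh+; so P(type B, Rh-positive) = 1/2 × 1 = 1/2 per child.
P(not type B, Rh-positive) = 1/2 for one child; (1/2)^3 = 1/8.

1/8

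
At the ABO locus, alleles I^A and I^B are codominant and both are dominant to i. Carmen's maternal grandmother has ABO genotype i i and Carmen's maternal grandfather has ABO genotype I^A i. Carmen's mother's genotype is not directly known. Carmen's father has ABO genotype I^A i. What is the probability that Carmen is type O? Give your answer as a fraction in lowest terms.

Carmen's mother's ABO genotype from i i × I^A i: 1/2 I^A i, 1/2 i i.
Crossing each possibility with the father I^A i and summing P(type O): 1/2·1/4 + 1/2·1/2 = 3/8.

3/8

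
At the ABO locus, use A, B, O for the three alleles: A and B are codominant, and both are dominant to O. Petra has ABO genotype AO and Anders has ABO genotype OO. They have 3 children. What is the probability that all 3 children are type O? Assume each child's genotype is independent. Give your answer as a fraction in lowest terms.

ABO cross AO × OO → 1/2 O, 1/2 A.
So P(type O) = 1/2 per child.
All 3 independent: (1/2)^3 = 1/8.

1/8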